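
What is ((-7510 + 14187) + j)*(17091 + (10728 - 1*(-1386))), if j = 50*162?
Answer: 431562285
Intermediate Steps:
j = 8100
((-7510 + 14187) + j)*(17091 + (10728 - 1*(-1386))) = ((-7510 + 14187) + 8100)*(17091 + (10728 - 1*(-1386))) = (6677 + 8100)*(17091 + (10728 + 1386)) = 14777*(17091 + 12114) = 14777*29205 = 431562285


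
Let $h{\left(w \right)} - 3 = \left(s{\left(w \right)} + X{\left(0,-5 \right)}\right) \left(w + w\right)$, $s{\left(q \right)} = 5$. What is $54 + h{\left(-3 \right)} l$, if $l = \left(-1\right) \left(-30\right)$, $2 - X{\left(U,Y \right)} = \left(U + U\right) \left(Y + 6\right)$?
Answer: $-1116$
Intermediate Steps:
$X{\left(U,Y \right)} = 2 - 2 U \left(6 + Y\right)$ ($X{\left(U,Y \right)} = 2 - \left(U + U\right) \left(Y + 6\right) = 2 - 2 U \left(6 + Y\right)$)
$l = 30$
$h{\left(w \right)} = 3 + 14 w$ ($h{\left(w \right)} = 3 + \left(5 - \left(-2 + 0 \left(-5\right)\right)\right) \left(w + w\right) = 3 + \left(5 + \left(2 + 0 + 0\right)\right) 2 w = 3 + \left(5 + 2\right) 2 w = 3 + 7 \cdot 2 w = 3 + 14 w$)
$54 + h{\left(-3 \right)} l = 54 + \left(3 + 14 \left(-3\right)\right) 30 = 54 + \left(3 - 42\right) 30 = 54 - 1170 = -1116$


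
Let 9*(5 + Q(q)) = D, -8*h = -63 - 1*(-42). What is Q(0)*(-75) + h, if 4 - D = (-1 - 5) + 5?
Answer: 8063/24 ≈ 335.96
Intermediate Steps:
h = 21/8 (h = -(-63 - 1*(-42))/8 = -(-63 + 42)/8 = -⅛*(-21) = 21/8 ≈ 2.6250)
D = 5 (D = 4 - ((-1 - 5) + 5) = 4 - (-6 + 5) = 4 - 1*(-1) = 4 + 1 = 5)
Q(q) = -40/9 (Q(q) = -5 + (⅑)*5 = -5 + 5/9 = -40/9)
Q(0)*(-75) + h = -40/9*(-75) + 21/8 = 1000/3 + 21/8 = 8063/24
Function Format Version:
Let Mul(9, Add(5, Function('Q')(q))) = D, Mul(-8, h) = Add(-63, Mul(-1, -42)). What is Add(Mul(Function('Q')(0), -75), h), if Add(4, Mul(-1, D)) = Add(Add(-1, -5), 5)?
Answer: Rational(8063, 24) ≈ 335.96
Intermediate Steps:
h = Rational(21, 8) (h = Mul(Rational(-1, 8), Add(-63, Mul(-1, -42))) = Mul(Rational(-1, 8), Add(-63, 42)) = Mul(Rational(-1, 8), -21) = Rational(21, 8) ≈ 2.6250)
D = 5 (D = Add(4, Mul(-1, Add(Add(-1, -5), 5))) = Add(4, Mul(-1, Add(-6, 5))) = Add(4, Mul(-1, -1)) = Add(4, 1) = 5)
Function('Q')(q) = Rational(-40, 9) (Function('Q')(q) = Add(-5, Mul(Rational(1, 9), 5)) = Add(-5, Rational(5, 9)) = Rational(-40, 9))
Add(Mul(Function('Q')(0), -75), h) = Add(Mul(Rational(-40, 9), -75), Rational(21, 8)) = Add(Rational(1000, 3), Rational(21, 8)) = Rational(8063, 24)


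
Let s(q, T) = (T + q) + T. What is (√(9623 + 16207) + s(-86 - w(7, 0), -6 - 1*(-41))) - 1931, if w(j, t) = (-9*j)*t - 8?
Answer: -1939 + 3*√2870 ≈ -1778.3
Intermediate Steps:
w(j, t) = -8 - 9*j*t (w(j, t) = -9*j*t - 8 = -8 - 9*j*t)
s(q, T) = q + 2*T
(√(9623 + 16207) + s(-86 - w(7, 0), -6 - 1*(-41))) - 1931 = (√(9623 + 16207) + ((-86 - (-8 - 9*7*0)) + 2*(-6 - 1*(-41)))) - 1931 = (√25830 + ((-86 - (-8 + 0)) + 2*(-6 + 41))) - 1931 = (3*√2870 + ((-86 - 1*(-8)) + 2*35)) - 1931 = (3*√2870 + ((-86 + 8) + 70)) - 1931 = (3*√2870 + (-78 + 70)) - 1931 = (3*√2870 - 8) - 1931 = (-8 + 3*√2870) - 1931 = -1939 + 3*√2870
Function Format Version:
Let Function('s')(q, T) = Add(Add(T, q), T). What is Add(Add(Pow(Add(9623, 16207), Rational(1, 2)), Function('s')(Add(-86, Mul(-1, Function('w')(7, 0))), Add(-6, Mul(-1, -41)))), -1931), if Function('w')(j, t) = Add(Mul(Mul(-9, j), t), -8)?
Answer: Add(-1939, Mul(3, Pow(2870, Rational(1, 2)))) ≈ -1778.3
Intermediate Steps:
Function('w')(j, t) = Add(-8, Mul(-9, j, t)) (Function('w')(j, t) = Add(Mul(-9, j, t), -8) = Add(-8, Mul(-9, j, t)))
Function('s')(q, T) = Add(q, Mul(2, T))
Add(Add(Pow(Add(9623, 16207), Rational(1, 2)), Function('s')(Add(-86, Mul(-1, Function('w')(7, 0))), Add(-6, Mul(-1, -41)))), -1931) = Add(Add(Pow(Add(9623, 16207), Rational(1, 2)), Add(Add(-86, Mul(-1, Add(-8, Mul(-9, 7, 0)))), Mul(2, Add(-6, Mul(-1, -41))))), -1931) = Add(Add(Pow(25830, Rational(1, 2)), Add(Add(-86, Mul(-1, Add(-8, 0))), Mul(2, Add(-6, 41)))), -1931) = Add(Add(Mul(3, Pow(2870, Rational(1, 2))), Add(Add(-86, Mul(-1, -8)), Mul(2, 35))), -1931) = Add(Add(Mul(3, Pow(2870, Rational(1, 2))), Add(Add(-86, 8), 70)), -1931) = Add(Add(Mul(3, Pow(2870, Rational(1, 2))), Add(-78, 70)), -1931) = Add(Add(Mul(3, Pow(2870, Rational(1, 2))), -8), -1931) = Add(Add(-8, Mul(3, Pow(2870, Rational(1, 2)))), -1931) = Add(-1939, Mul(3, Pow(2870, Rational(1, 2))))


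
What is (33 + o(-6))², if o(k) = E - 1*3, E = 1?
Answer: 961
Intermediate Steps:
o(k) = -2 (o(k) = 1 - 1*3 = 1 - 3 = -2)
(33 + o(-6))² = (33 - 2)² = 31² = 961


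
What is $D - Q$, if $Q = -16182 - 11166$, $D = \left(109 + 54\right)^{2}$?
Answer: $53917$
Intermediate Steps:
$D = 26569$ ($D = 163^{2} = 26569$)
$Q = -27348$
$D - Q = 26569 - -27348 = 26569 + 27348 = 53917$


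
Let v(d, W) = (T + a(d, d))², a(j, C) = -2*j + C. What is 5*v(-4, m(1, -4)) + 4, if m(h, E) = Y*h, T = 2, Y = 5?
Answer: 184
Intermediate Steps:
m(h, E) = 5*h
a(j, C) = C - 2*j
v(d, W) = (2 - d)² (v(d, W) = (2 + (d - 2*d))² = (2 - d)²)
5*v(-4, m(1, -4)) + 4 = 5*(2 - 1*(-4))² + 4 = 5*(2 + 4)² + 4 = 5*6² + 4 = 5*36 + 4 = 180 + 4 = 184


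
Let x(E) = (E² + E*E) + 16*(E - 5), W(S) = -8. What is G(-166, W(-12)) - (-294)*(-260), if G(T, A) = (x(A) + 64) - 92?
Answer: -76548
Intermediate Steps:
x(E) = -80 + 2*E² + 16*E (x(E) = (E² + E²) + 16*(-5 + E) = 2*E² + (-80 + 16*E) = -80 + 2*E² + 16*E)
G(T, A) = -108 + 2*A² + 16*A (G(T, A) = ((-80 + 2*A² + 16*A) + 64) - 92 = (-16 + 2*A² + 16*A) - 92 = -108 + 2*A² + 16*A)
G(-166, W(-12)) - (-294)*(-260) = (-108 + 2*(-8)² + 16*(-8)) - (-294)*(-260) = (-108 + 2*64 - 128) - 1*76440 = (-108 + 128 - 128) - 76440 = -108 - 76440 = -76548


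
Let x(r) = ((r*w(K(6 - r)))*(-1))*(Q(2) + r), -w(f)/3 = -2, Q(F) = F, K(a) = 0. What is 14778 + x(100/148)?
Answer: 20216232/1369 ≈ 14767.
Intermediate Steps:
w(f) = 6 (w(f) = -3*(-2) = 6)
x(r) = -6*r*(2 + r) (x(r) = ((r*6)*(-1))*(2 + r) = ((6*r)*(-1))*(2 + r) = (-6*r)*(2 + r) = -6*r*(2 + r))
14778 + x(100/148) = 14778 - 6*100/148*(2 + 100/148) = 14778 - 6*100*(1/148)*(2 + 100*(1/148)) = 14778 - 6*25/37*(2 + 25/37) = 14778 - 6*25/37*99/37 = 14778 - 14850/1369 = 20216232/1369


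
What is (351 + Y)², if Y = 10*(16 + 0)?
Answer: 261121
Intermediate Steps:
Y = 160 (Y = 10*16 = 160)
(351 + Y)² = (351 + 160)² = 511² = 261121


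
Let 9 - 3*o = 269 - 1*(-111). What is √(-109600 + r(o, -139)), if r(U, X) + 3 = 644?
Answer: I*√108959 ≈ 330.09*I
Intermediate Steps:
o = -371/3 (o = 3 - (269 - 1*(-111))/3 = 3 - (269 + 111)/3 = 3 - ⅓*380 = 3 - 380/3 = -371/3 ≈ -123.67)
r(U, X) = 641 (r(U, X) = -3 + 644 = 641)
√(-109600 + r(o, -139)) = √(-109600 + 641) = √(-108959) = I*√108959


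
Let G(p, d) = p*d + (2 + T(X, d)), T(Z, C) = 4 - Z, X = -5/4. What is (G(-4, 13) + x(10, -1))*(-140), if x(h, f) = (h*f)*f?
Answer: 4865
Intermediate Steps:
X = -5/4 (X = -5*1/4 = -5/4 ≈ -1.2500)
x(h, f) = h*f**2 (x(h, f) = (f*h)*f = h*f**2)
G(p, d) = 29/4 + d*p (G(p, d) = p*d + (2 + (4 - 1*(-5/4))) = d*p + (2 + (4 + 5/4)) = d*p + (2 + 21/4) = d*p + 29/4 = 29/4 + d*p)
(G(-4, 13) + x(10, -1))*(-140) = ((29/4 + 13*(-4)) + 10*(-1)**2)*(-140) = ((29/4 - 52) + 10*1)*(-140) = (-179/4 + 10)*(-140) = -139/4*(-140) = 4865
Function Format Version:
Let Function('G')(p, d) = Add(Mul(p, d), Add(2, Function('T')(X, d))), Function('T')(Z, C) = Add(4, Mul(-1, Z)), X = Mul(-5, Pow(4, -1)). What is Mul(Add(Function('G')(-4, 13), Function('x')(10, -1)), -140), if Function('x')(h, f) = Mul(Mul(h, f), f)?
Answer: 4865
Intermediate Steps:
X = Rational(-5, 4) (X = Mul(-5, Rational(1, 4)) = Rational(-5, 4) ≈ -1.2500)
Function('x')(h, f) = Mul(h, Pow(f, 2)) (Function('x')(h, f) = Mul(Mul(f, h), f) = Mul(h, Pow(f, 2)))
Function('G')(p, d) = Add(Rational(29, 4), Mul(d, p)) (Function('G')(p, d) = Add(Mul(p, d), Add(2, Add(4, Mul(-1, Rational(-5, 4))))) = Add(Mul(d, p), Add(2, Add(4, Rational(5, 4)))) = Add(Mul(d, p), Add(2, Rational(21, 4))) = Add(Mul(d, p), Rational(29, 4)) = Add(Rational(29, 4), Mul(d, p)))
Mul(Add(Function('G')(-4, 13), Function('x')(10, -1)), -140) = Mul(Add(Add(Rational(29, 4), Mul(13, -4)), Mul(10, Pow(-1, 2))), -140) = Mul(Add(Add(Rational(29, 4), -52), Mul(10, 1)), -140) = Mul(Add(Rational(-179, 4), 10), -140) = Mul(Rational(-139, 4), -140) = 4865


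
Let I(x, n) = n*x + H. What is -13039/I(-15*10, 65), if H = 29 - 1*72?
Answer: 13039/9793 ≈ 1.3315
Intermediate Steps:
H = -43 (H = 29 - 72 = -43)
I(x, n) = -43 + n*x (I(x, n) = n*x - 43 = -43 + n*x)
-13039/I(-15*10, 65) = -13039/(-43 + 65*(-15*10)) = -13039/(-43 + 65*(-150)) = -13039/(-43 - 9750) = -13039/(-9793) = -13039*(-1/9793) = 13039/9793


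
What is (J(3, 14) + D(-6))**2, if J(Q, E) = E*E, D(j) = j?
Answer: 36100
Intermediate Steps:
J(Q, E) = E**2
(J(3, 14) + D(-6))**2 = (14**2 - 6)**2 = (196 - 6)**2 = 190**2 = 36100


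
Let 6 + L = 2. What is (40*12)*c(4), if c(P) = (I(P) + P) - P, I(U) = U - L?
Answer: 3840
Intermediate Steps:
L = -4 (L = -6 + 2 = -4)
I(U) = 4 + U (I(U) = U - 1*(-4) = U + 4 = 4 + U)
c(P) = 4 + P (c(P) = ((4 + P) + P) - P = (4 + 2*P) - P = 4 + P)
(40*12)*c(4) = (40*12)*(4 + 4) = 480*8 = 3840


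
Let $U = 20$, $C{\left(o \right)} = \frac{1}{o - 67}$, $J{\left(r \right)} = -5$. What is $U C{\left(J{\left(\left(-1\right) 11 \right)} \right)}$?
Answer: $- \frac{5}{18} \approx -0.27778$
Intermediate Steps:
$C{\left(o \right)} = \frac{1}{-67 + o}$
$U C{\left(J{\left(\left(-1\right) 11 \right)} \right)} = \frac{20}{-67 - 5} = \frac{20}{-72} = 20 \left(- \frac{1}{72}\right) = - \frac{5}{18}$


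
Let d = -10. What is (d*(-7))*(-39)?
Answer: -2730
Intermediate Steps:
(d*(-7))*(-39) = -10*(-7)*(-39) = 70*(-39) = -2730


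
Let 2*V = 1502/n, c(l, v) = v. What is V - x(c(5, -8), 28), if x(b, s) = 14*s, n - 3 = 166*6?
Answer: -390857/999 ≈ -391.25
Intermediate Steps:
n = 999 (n = 3 + 166*6 = 3 + 996 = 999)
V = 751/999 (V = (1502/999)/2 = (1502*(1/999))/2 = (½)*(1502/999) = 751/999 ≈ 0.75175)
V - x(c(5, -8), 28) = 751/999 - 14*28 = 751/999 - 1*392 = 751/999 - 392 = -390857/999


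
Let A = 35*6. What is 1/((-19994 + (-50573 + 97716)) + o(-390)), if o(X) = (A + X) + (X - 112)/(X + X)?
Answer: 390/10518161 ≈ 3.7079e-5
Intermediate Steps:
A = 210
o(X) = 210 + X + (-112 + X)/(2*X) (o(X) = (210 + X) + (X - 112)/(X + X) = (210 + X) + (-112 + X)/((2*X)) = (210 + X) + (-112 + X)*(1/(2*X)) = (210 + X) + (-112 + X)/(2*X) = 210 + X + (-112 + X)/(2*X))
1/((-19994 + (-50573 + 97716)) + o(-390)) = 1/((-19994 + (-50573 + 97716)) + (421/2 - 390 - 56/(-390))) = 1/((-19994 + 47143) + (421/2 - 390 - 56*(-1/390))) = 1/(27149 + (421/2 - 390 + 28/195)) = 1/(27149 - 69949/390) = 1/(10518161/390) = 390/10518161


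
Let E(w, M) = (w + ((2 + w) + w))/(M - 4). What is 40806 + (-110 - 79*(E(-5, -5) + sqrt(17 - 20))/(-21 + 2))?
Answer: 6960043/171 + 79*I*sqrt(3)/19 ≈ 40702.0 + 7.2017*I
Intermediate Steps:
E(w, M) = (2 + 3*w)/(-4 + M) (E(w, M) = (w + (2 + 2*w))/(-4 + M) = (2 + 3*w)/(-4 + M))
40806 + (-110 - 79*(E(-5, -5) + sqrt(17 - 20))/(-21 + 2)) = 40806 + (-110 - 79*((2 + 3*(-5))/(-4 - 5) + sqrt(17 - 20))/(-21 + 2)) = 40806 + (-110 - 79*((2 - 15)/(-9) + sqrt(-3))/(-19)) = 40806 + (-110 - 79*(-1/9*(-13) + I*sqrt(3))*(-1)/19) = 40806 + (-110 - 79*(13/9 + I*sqrt(3))*(-1)/19) = 40806 + (-110 - 79*(-13/171 - I*sqrt(3)/19)) = 40806 + (-110 + (1027/171 + 79*I*sqrt(3)/19)) = 40806 + (-17783/171 + 79*I*sqrt(3)/19) = 6960043/171 + 79*I*sqrt(3)/19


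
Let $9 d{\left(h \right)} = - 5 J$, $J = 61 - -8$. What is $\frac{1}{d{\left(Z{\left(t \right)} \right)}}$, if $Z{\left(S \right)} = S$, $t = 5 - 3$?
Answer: $- \frac{3}{115} \approx -0.026087$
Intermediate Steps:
$t = 2$ ($t = 5 - 3 = 2$)
$J = 69$ ($J = 61 + 8 = 69$)
$d{\left(h \right)} = - \frac{115}{3}$ ($d{\left(h \right)} = \frac{\left(-5\right) 69}{9} = \frac{1}{9} \left(-345\right) = - \frac{115}{3}$)
$\frac{1}{d{\left(Z{\left(t \right)} \right)}} = \frac{1}{- \frac{115}{3}} = - \frac{3}{115}$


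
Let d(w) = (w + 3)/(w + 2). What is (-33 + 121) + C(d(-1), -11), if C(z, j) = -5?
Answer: 83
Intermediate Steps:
d(w) = (3 + w)/(2 + w)
(-33 + 121) + C(d(-1), -11) = (-33 + 121) - 5 = 88 - 5 = 83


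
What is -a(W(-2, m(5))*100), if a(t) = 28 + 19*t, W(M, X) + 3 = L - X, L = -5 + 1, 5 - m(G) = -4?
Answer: 30372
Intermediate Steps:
m(G) = 9 (m(G) = 5 - 1*(-4) = 5 + 4 = 9)
L = -4
W(M, X) = -7 - X (W(M, X) = -3 + (-4 - X) = -7 - X)
-a(W(-2, m(5))*100) = -(28 + 19*((-7 - 1*9)*100)) = -(28 + 19*((-7 - 9)*100)) = -(28 + 19*(-16*100)) = -(28 + 19*(-1600)) = -(28 - 30400) = -1*(-30372) = 30372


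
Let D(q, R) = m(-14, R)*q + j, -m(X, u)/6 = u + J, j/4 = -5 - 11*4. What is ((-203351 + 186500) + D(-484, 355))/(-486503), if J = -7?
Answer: -993545/486503 ≈ -2.0422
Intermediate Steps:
j = -196 (j = 4*(-5 - 11*4) = 4*(-5 - 44) = 4*(-49) = -196)
m(X, u) = 42 - 6*u (m(X, u) = -6*(u - 7) = -6*(-7 + u) = 42 - 6*u)
D(q, R) = -196 + q*(42 - 6*R) (D(q, R) = (42 - 6*R)*q - 196 = q*(42 - 6*R) - 196 = -196 + q*(42 - 6*R))
((-203351 + 186500) + D(-484, 355))/(-486503) = ((-203351 + 186500) + (-196 + 42*(-484) - 6*355*(-484)))/(-486503) = (-16851 + (-196 - 20328 + 1030920))*(-1/486503) = (-16851 + 1010396)*(-1/486503) = 993545*(-1/486503) = -993545/486503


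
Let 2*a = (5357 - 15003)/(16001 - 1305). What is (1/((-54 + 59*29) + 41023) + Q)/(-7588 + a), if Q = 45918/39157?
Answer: -327289839299/2117855856481295 ≈ -0.00015454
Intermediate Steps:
Q = 45918/39157 (Q = 45918*(1/39157) = 45918/39157 ≈ 1.1727)
a = -4823/14696 (a = ((5357 - 15003)/(16001 - 1305))/2 = (-9646/14696)/2 = (-9646*1/14696)/2 = (½)*(-4823/7348) = -4823/14696 ≈ -0.32818)
(1/((-54 + 59*29) + 41023) + Q)/(-7588 + a) = (1/((-54 + 59*29) + 41023) + 45918/39157)/(-7588 - 4823/14696) = (1/((-54 + 1711) + 41023) + 45918/39157)/(-111518071/14696) = (1/(1657 + 41023) + 45918/39157)*(-14696/111518071) = (1/42680 + 45918/39157)*(-14696/111518071) = (1959819397/1671220760)*(-14696/111518071) = -327289839299/2117855856481295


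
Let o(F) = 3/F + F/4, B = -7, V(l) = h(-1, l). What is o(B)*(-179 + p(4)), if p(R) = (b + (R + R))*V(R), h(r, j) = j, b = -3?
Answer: 9699/28 ≈ 346.39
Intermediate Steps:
V(l) = l
p(R) = R*(-3 + 2*R) (p(R) = (-3 + (R + R))*R = (-3 + 2*R)*R = R*(-3 + 2*R))
o(F) = 3/F + F/4 (o(F) = 3/F + F*(¼) = 3/F + F/4)
o(B)*(-179 + p(4)) = (3/(-7) + (¼)*(-7))*(-179 + 4*(-3 + 2*4)) = (3*(-⅐) - 7/4)*(-179 + 4*(-3 + 8)) = (-3/7 - 7/4)*(-179 + 4*5) = -61*(-179 + 20)/28 = -61/28*(-159) = 9699/28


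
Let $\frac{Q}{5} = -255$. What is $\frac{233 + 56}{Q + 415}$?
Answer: $- \frac{289}{860} \approx -0.33605$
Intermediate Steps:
$Q = -1275$ ($Q = 5 \left(-255\right) = -1275$)
$\frac{233 + 56}{Q + 415} = \frac{233 + 56}{-1275 + 415} = \frac{289}{-860} = 289 \left(- \frac{1}{860}\right) = - \frac{289}{860}$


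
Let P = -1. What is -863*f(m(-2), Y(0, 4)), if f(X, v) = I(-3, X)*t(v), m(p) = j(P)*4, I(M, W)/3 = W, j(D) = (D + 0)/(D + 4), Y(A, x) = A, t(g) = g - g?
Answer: 0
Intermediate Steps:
t(g) = 0
j(D) = D/(4 + D)
I(M, W) = 3*W
m(p) = -4/3 (m(p) = -1/(4 - 1)*4 = -1/3*4 = -4/3)
f(X, v) = 0 (f(X, v) = (3*X)*0 = 0)
-863*f(m(-2), Y(0, 4)) = -863*0 = 0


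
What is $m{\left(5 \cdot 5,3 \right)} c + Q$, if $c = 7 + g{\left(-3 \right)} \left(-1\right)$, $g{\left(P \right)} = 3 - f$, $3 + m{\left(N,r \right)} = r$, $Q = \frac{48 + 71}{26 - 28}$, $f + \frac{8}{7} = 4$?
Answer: $- \frac{119}{2} \approx -59.5$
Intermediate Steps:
$f = \frac{20}{7}$ ($f = - \frac{8}{7} + 4 = \frac{20}{7} \approx 2.8571$)
$Q = - \frac{119}{2}$ ($Q = \frac{119}{-2} = 119 \left(- \frac{1}{2}\right) = - \frac{119}{2} \approx -59.5$)
$m{\left(N,r \right)} = -3 + r$
$g{\left(P \right)} = \frac{1}{7}$ ($g{\left(P \right)} = 3 - \frac{20}{7} = \frac{1}{7}$)
$c = \frac{48}{7}$ ($c = 7 + \frac{1}{7} \left(-1\right) = 7 - \frac{1}{7} = \frac{48}{7} \approx 6.8571$)
$m{\left(5 \cdot 5,3 \right)} c + Q = \left(-3 + 3\right) \frac{48}{7} - \frac{119}{2} = 0 \cdot \frac{48}{7} - \frac{119}{2} = 0 - \frac{119}{2} = - \frac{119}{2}$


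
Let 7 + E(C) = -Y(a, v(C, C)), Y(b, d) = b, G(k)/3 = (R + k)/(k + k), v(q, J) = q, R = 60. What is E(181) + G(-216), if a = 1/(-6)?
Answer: -23/4 ≈ -5.7500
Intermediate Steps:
a = -⅙ ≈ -0.16667
G(k) = 3*(60 + k)/(2*k) (G(k) = 3*((60 + k)/(k + k)) = 3*((60 + k)/((2*k))) = 3*((60 + k)*(1/(2*k))) = 3*((60 + k)/(2*k)) = 3*(60 + k)/(2*k))
E(C) = -41/6 (E(C) = -7 - 1*(-⅙) = -7 + ⅙ = -41/6)
E(181) + G(-216) = -41/6 + (3/2 + 90/(-216)) = -41/6 + (3/2 + 90*(-1/216)) = -41/6 + (3/2 - 5/12) = -41/6 + 13/12 = -23/4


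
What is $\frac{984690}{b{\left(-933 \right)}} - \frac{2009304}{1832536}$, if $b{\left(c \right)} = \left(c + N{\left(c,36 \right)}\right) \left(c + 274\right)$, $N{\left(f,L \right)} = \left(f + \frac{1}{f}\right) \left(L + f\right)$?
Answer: $- \frac{43102157779454229}{39246278789296091} \approx -1.0982$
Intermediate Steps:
$N{\left(f,L \right)} = \left(L + f\right) \left(f + \frac{1}{f}\right)$
$b{\left(c \right)} = \left(274 + c\right) \left(1 + c^{2} + \frac{36}{c} + 37 c\right)$ ($b{\left(c \right)} = \left(c + \left(1 + c^{2} + 36 c + \frac{36}{c}\right)\right) \left(c + 274\right) = \left(1 + c^{2} + \frac{36}{c} + 37 c\right) \left(274 + c\right) = \left(274 + c\right) \left(1 + c^{2} + \frac{36}{c} + 37 c\right)$)
$\frac{984690}{b{\left(-933 \right)}} - \frac{2009304}{1832536} = \frac{984690}{310 + \left(-933\right)^{3} + 311 \left(-933\right)^{2} + \frac{9864}{-933} + 10139 \left(-933\right)} - \frac{2009304}{1832536} = \frac{984690}{310 - 812166237 + 311 \cdot 870489 + 9864 \left(- \frac{1}{933}\right) - 9459687} - \frac{251163}{229067} = \frac{984690}{310 - 812166237 + 270722079 - \frac{3288}{311} - 9459687} - \frac{251163}{229067} = \frac{984690}{- \frac{171331002673}{311}} - \frac{251163}{229067} = 984690 \left(- \frac{311}{171331002673}\right) - \frac{251163}{229067} = - \frac{306238590}{171331002673} - \frac{251163}{229067} = - \frac{43102157779454229}{39246278789296091}$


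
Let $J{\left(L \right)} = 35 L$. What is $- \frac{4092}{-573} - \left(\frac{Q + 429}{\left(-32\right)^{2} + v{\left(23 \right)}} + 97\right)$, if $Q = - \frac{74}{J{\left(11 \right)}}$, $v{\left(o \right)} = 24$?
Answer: $- \frac{6956459621}{77064680} \approx -90.268$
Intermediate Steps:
$Q = - \frac{74}{385}$ ($Q = - \frac{74}{35 \cdot 11} = - \frac{74}{385} \approx -0.19221$)
$- \frac{4092}{-573} - \left(\frac{Q + 429}{\left(-32\right)^{2} + v{\left(23 \right)}} + 97\right) = - \frac{4092}{-573} - \left(\frac{- \frac{74}{385} + 429}{\left(-32\right)^{2} + 24} + 97\right) = \left(-4092\right) \left(- \frac{1}{573}\right) - \left(\frac{165091}{385 \left(1024 + 24\right)} + 97\right) = \frac{1364}{191} - \left(\frac{165091}{385 \cdot 1048} + 97\right) = \frac{1364}{191} - \left(\frac{165091}{385} \cdot \frac{1}{1048} + 97\right) = \frac{1364}{191} - \left(\frac{165091}{403480} + 97\right) = \frac{1364}{191} - \frac{39302651}{403480} = - \frac{6956459621}{77064680}$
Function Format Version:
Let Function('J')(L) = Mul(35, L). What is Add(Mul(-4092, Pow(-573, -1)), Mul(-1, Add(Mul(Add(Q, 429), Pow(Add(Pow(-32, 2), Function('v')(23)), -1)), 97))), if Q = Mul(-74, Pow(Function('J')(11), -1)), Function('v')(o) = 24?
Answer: Rational(-6956459621, 77064680) ≈ -90.268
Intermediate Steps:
Q = Rational(-74, 385) (Q = Mul(-74, Pow(Mul(35, 11), -1)) = Mul(-74, Pow(385, -1)) = Mul(-74, Rational(1, 385)) = Rational(-74, 385) ≈ -0.19221)
Add(Mul(-4092, Pow(-573, -1)), Mul(-1, Add(Mul(Add(Q, 429), Pow(Add(Pow(-32, 2), Function('v')(23)), -1)), 97))) = Add(Mul(-4092, Pow(-573, -1)), Mul(-1, Add(Mul(Add(Rational(-74, 385), 429), Pow(Add(Pow(-32, 2), 24), -1)), 97))) = Add(Mul(-4092, Rational(-1, 573)), Mul(-1, Add(Mul(Rational(165091, 385), Pow(Add(1024, 24), -1)), 97))) = Add(Rational(1364, 191), Mul(-1, Add(Mul(Rational(165091, 385), Pow(1048, -1)), 97))) = Add(Rational(1364, 191), Mul(-1, Add(Mul(Rational(165091, 385), Rational(1, 1048)), 97))) = Add(Rational(1364, 191), Mul(-1, Add(Rational(165091, 403480), 97))) = Add(Rational(1364, 191), Mul(-1, Rational(39302651, 403480))) = Add(Rational(1364, 191), Rational(-39302651, 403480)) = Rational(-6956459621, 77064680)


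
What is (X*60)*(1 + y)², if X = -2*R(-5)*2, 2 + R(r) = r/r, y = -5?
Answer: 3840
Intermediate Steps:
R(r) = -1 (R(r) = -2 + r/r = -2 + 1 = -1)
X = 4 (X = -2*(-1)*2 = 2*2 = 4)
(X*60)*(1 + y)² = (4*60)*(1 - 5)² = 240*(-4)² = 240*16 = 3840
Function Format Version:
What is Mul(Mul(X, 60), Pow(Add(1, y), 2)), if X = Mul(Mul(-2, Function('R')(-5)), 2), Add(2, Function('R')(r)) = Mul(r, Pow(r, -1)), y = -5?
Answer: 3840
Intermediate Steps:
Function('R')(r) = -1 (Function('R')(r) = Add(-2, Mul(r, Pow(r, -1))) = Add(-2, 1) = -1)
X = 4 (X = Mul(Mul(-2, -1), 2) = Mul(2, 2) = 4)
Mul(Mul(X, 60), Pow(Add(1, y), 2)) = Mul(Mul(4, 60), Pow(Add(1, -5), 2)) = Mul(240, Pow(-4, 2)) = Mul(240, 16) = 3840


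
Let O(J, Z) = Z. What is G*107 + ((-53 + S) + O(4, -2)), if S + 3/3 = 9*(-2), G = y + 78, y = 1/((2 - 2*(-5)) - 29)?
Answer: 140517/17 ≈ 8265.7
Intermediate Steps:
y = -1/17 (y = 1/((2 + 10) - 29) = 1/(12 - 29) = 1/(-17) = -1/17 ≈ -0.058824)
G = 1325/17 (G = -1/17 + 78 = 1325/17 ≈ 77.941)
S = -19 (S = -1 + 9*(-2) = -1 - 18 = -19)
G*107 + ((-53 + S) + O(4, -2)) = (1325/17)*107 + ((-53 - 19) - 2) = 141775/17 + (-72 - 2) = 141775/17 - 74 = 140517/17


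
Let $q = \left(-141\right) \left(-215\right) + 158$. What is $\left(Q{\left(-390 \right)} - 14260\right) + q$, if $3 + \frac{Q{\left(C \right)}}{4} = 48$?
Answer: $16393$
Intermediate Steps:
$q = 30473$ ($q = 30315 + 158 = 30473$)
$Q{\left(C \right)} = 180$ ($Q{\left(C \right)} = -12 + 4 \cdot 48 = -12 + 192 = 180$)
$\left(Q{\left(-390 \right)} - 14260\right) + q = \left(180 - 14260\right) + 30473 = -14080 + 30473 = 16393$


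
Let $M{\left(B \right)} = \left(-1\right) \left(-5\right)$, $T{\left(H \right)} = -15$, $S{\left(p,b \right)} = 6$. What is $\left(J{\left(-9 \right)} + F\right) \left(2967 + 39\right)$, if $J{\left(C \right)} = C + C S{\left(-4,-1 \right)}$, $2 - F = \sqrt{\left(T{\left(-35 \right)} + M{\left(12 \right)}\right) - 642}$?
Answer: $-183366 - 6012 i \sqrt{163} \approx -1.8337 \cdot 10^{5} - 76756.0 i$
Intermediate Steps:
$M{\left(B \right)} = 5$
$F = 2 - 2 i \sqrt{163}$ ($F = 2 - \sqrt{\left(-15 + 5\right) - 642} = 2 - \sqrt{-10 - 642} = 2 - \sqrt{-652} = 2 - 2 i \sqrt{163} \approx 2.0 - 25.534 i$)
$J{\left(C \right)} = 7 C$ ($J{\left(C \right)} = C + C 6 = C + 6 C = 7 C$)
$\left(J{\left(-9 \right)} + F\right) \left(2967 + 39\right) = \left(7 \left(-9\right) + \left(2 - 2 i \sqrt{163}\right)\right) \left(2967 + 39\right) = \left(-63 + \left(2 - 2 i \sqrt{163}\right)\right) 3006 = \left(-61 - 2 i \sqrt{163}\right) 3006 = -183366 - 6012 i \sqrt{163}$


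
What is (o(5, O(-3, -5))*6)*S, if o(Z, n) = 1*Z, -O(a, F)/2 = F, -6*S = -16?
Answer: 80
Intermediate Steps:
S = 8/3 (S = -⅙*(-16) = 8/3 ≈ 2.6667)
O(a, F) = -2*F
o(Z, n) = Z
(o(5, O(-3, -5))*6)*S = (5*6)*(8/3) = 30*(8/3) = 80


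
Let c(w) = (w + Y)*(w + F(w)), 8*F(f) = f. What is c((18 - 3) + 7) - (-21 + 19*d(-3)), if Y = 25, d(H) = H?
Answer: 4965/4 ≈ 1241.3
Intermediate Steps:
F(f) = f/8
c(w) = 9*w*(25 + w)/8 (c(w) = (w + 25)*(w + w/8) = (25 + w)*(9*w/8) = 9*w*(25 + w)/8)
c((18 - 3) + 7) - (-21 + 19*d(-3)) = 9*((18 - 3) + 7)*(25 + ((18 - 3) + 7))/8 - (-21 + 19*(-3)) = 9*(15 + 7)*(25 + (15 + 7))/8 - (-21 - 57) = (9/8)*22*(25 + 22) - 1*(-78) = (9/8)*22*47 + 78 = 4653/4 + 78 = 4965/4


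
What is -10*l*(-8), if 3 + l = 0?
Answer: -240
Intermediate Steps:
l = -3 (l = -3 + 0 = -3)
-10*l*(-8) = -10*(-3)*(-8) = 30*(-8) = -240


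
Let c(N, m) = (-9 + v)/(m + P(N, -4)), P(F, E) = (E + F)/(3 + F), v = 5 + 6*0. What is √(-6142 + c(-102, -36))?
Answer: 2*I*√4590201070/1729 ≈ 78.37*I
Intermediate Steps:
v = 5 (v = 5 + 0 = 5)
P(F, E) = (E + F)/(3 + F)
c(N, m) = -4/(m + (-4 + N)/(3 + N)) (c(N, m) = (-9 + 5)/(m + (-4 + N)/(3 + N)) = -4/(m + (-4 + N)/(3 + N)))
√(-6142 + c(-102, -36)) = √(-6142 + 4*(-3 - 1*(-102))/(-4 - 102 - 36*(3 - 102))) = √(-6142 + 4*(-3 + 102)/(-4 - 102 - 36*(-99))) = √(-6142 + 4*99/(-4 - 102 + 3564)) = √(-6142 + 4*99/3458) = √(-6142 + 4*(1/3458)*99) = √(-6142 + 198/1729) = √(-10619320/1729) = 2*I*√4590201070/1729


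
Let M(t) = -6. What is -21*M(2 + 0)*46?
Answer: 5796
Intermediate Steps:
-21*M(2 + 0)*46 = -21*(-6)*46 = 126*46 = 5796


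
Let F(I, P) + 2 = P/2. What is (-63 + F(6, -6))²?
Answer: 4624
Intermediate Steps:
F(I, P) = -2 + P/2
(-63 + F(6, -6))² = (-63 + (-2 + (½)*(-6)))² = (-63 + (-2 - 3))² = (-63 - 5)² = (-68)² = 4624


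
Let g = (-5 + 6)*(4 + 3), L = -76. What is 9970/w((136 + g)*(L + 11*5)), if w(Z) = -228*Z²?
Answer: -4985/1028053026 ≈ -4.8490e-6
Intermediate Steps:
g = 7 (g = 1*7 = 7)
9970/w((136 + g)*(L + 11*5)) = 9970/((-228*(-76 + 11*5)²*(136 + 7)²)) = 9970/((-228*20449*(-76 + 55)²)) = 9970/((-228*(143*(-21))²)) = 9970/((-228*(-3003)²)) = 9970/((-228*9018009)) = 9970/(-2056106052) = 9970*(-1/2056106052) = -4985/1028053026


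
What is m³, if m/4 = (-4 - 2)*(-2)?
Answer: 110592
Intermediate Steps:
m = 48 (m = 4*((-4 - 2)*(-2)) = 4*(-6*(-2)) = 4*12 = 48)
m³ = 48³ = 110592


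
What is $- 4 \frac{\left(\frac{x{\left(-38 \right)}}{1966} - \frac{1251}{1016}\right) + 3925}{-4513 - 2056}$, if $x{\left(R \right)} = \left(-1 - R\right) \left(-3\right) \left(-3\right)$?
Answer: $\frac{3918946831}{1640161058} \approx 2.3894$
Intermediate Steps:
$x{\left(R \right)} = -9 - 9 R$ ($x{\left(R \right)} = \left(3 + 3 R\right) \left(-3\right) = -9 - 9 R$)
$- 4 \frac{\left(\frac{x{\left(-38 \right)}}{1966} - \frac{1251}{1016}\right) + 3925}{-4513 - 2056} = - 4 \frac{\left(\frac{-9 - -342}{1966} - \frac{1251}{1016}\right) + 3925}{-4513 - 2056} = - 4 \frac{\left(\left(-9 + 342\right) \frac{1}{1966} - \frac{1251}{1016}\right) + 3925}{-6569} = - 4 \left(\left(333 \cdot \frac{1}{1966} - \frac{1251}{1016}\right) + 3925\right) \left(- \frac{1}{6569}\right) = - 4 \left(\left(\frac{333}{1966} - \frac{1251}{1016}\right) + 3925\right) \left(- \frac{1}{6569}\right) = - 4 \left(- \frac{1060569}{998728} + 3925\right) \left(- \frac{1}{6569}\right) = - 4 \cdot \frac{3918946831}{998728} \left(- \frac{1}{6569}\right) = \left(-4\right) \left(- \frac{3918946831}{6560644232}\right) = \frac{3918946831}{1640161058}$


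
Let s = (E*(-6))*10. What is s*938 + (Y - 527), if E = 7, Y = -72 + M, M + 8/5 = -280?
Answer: -1974203/5 ≈ -3.9484e+5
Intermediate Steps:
M = -1408/5 (M = -8/5 - 280 = -1408/5 ≈ -281.60)
Y = -1768/5 (Y = -72 - 1408/5 = -1768/5 ≈ -353.60)
s = -420 (s = (7*(-6))*10 = -42*10 = -420)
s*938 + (Y - 527) = -420*938 + (-1768/5 - 527) = -393960 - 4403/5 = -1974203/5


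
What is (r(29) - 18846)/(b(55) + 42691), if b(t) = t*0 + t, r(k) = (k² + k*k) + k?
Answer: -17135/42746 ≈ -0.40086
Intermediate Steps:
r(k) = k + 2*k² (r(k) = (k² + k²) + k = 2*k² + k = k + 2*k²)
b(t) = t (b(t) = 0 + t = t)
(r(29) - 18846)/(b(55) + 42691) = (29*(1 + 2*29) - 18846)/(55 + 42691) = (29*(1 + 58) - 18846)/42746 = (29*59 - 18846)*(1/42746) = (1711 - 18846)*(1/42746) = -17135*1/42746 = -17135/42746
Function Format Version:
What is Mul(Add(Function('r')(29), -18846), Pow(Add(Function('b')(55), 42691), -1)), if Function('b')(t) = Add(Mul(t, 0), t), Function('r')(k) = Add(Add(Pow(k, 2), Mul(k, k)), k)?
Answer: Rational(-17135, 42746) ≈ -0.40086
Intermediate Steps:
Function('r')(k) = Add(k, Mul(2, Pow(k, 2))) (Function('r')(k) = Add(Add(Pow(k, 2), Pow(k, 2)), k) = Add(Mul(2, Pow(k, 2)), k) = Add(k, Mul(2, Pow(k, 2))))
Function('b')(t) = t (Function('b')(t) = Add(0, t) = t)
Mul(Add(Function('r')(29), -18846), Pow(Add(Function('b')(55), 42691), -1)) = Mul(Add(Mul(29, Add(1, Mul(2, 29))), -18846), Pow(Add(55, 42691), -1)) = Mul(Add(Mul(29, Add(1, 58)), -18846), Pow(42746, -1)) = Mul(Add(Mul(29, 59), -18846), Rational(1, 42746)) = Mul(Add(1711, -18846), Rational(1, 42746)) = Mul(-17135, Rational(1, 42746)) = Rational(-17135, 42746)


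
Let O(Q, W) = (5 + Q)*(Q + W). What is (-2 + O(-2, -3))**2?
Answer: 289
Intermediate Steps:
(-2 + O(-2, -3))**2 = (-2 + ((-2)**2 + 5*(-2) + 5*(-3) - 2*(-3)))**2 = (-2 + (4 - 10 - 15 + 6))**2 = (-2 - 15)**2 = (-17)**2 = 289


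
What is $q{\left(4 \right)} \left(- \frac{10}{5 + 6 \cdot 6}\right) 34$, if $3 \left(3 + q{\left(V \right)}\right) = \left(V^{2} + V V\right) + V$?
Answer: $- \frac{3060}{41} \approx -74.634$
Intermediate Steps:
$q{\left(V \right)} = -3 + \frac{V}{3} + \frac{2 V^{2}}{3}$ ($q{\left(V \right)} = -3 + \frac{\left(V^{2} + V V\right) + V}{3} = -3 + \frac{\left(V^{2} + V^{2}\right) + V}{3} = -3 + \frac{2 V^{2} + V}{3} = -3 + \frac{V + 2 V^{2}}{3} = -3 + \left(\frac{V}{3} + \frac{2 V^{2}}{3}\right) = -3 + \frac{V}{3} + \frac{2 V^{2}}{3}$)
$q{\left(4 \right)} \left(- \frac{10}{5 + 6 \cdot 6}\right) 34 = \left(-3 + \frac{1}{3} \cdot 4 + \frac{2 \cdot 4^{2}}{3}\right) \left(- \frac{10}{5 + 6 \cdot 6}\right) 34 = \left(-3 + \frac{4}{3} + \frac{2}{3} \cdot 16\right) \left(- \frac{10}{5 + 36}\right) 34 = \left(-3 + \frac{4}{3} + \frac{32}{3}\right) \left(- \frac{10}{41}\right) 34 = 9 \left(\left(-10\right) \frac{1}{41}\right) 34 = 9 \left(- \frac{10}{41}\right) 34 = \left(- \frac{90}{41}\right) 34 = - \frac{3060}{41}$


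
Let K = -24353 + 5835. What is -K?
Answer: 18518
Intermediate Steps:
K = -18518
-K = -1*(-18518) = 18518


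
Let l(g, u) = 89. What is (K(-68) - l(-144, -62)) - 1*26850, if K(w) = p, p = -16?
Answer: -26955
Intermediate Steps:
K(w) = -16
(K(-68) - l(-144, -62)) - 1*26850 = (-16 - 1*89) - 1*26850 = (-16 - 89) - 26850 = -105 - 26850 = -26955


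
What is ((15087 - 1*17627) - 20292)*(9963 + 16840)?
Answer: -611966096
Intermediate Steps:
((15087 - 1*17627) - 20292)*(9963 + 16840) = ((15087 - 17627) - 20292)*26803 = (-2540 - 20292)*26803 = -22832*26803 = -611966096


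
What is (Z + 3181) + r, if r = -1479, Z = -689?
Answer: 1013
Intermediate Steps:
(Z + 3181) + r = (-689 + 3181) - 1479 = 2492 - 1479 = 1013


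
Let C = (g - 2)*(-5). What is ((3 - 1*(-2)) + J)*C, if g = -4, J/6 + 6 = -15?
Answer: -3630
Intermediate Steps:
J = -126 (J = -36 + 6*(-15) = -36 - 90 = -126)
C = 30 (C = (-4 - 2)*(-5) = -6*(-5) = 30)
((3 - 1*(-2)) + J)*C = ((3 - 1*(-2)) - 126)*30 = ((3 + 2) - 126)*30 = (5 - 126)*30 = -121*30 = -3630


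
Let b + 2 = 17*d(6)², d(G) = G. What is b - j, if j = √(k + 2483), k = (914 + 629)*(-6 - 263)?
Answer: 610 - 2*I*√103146 ≈ 610.0 - 642.33*I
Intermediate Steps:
k = -415067 (k = 1543*(-269) = -415067)
j = 2*I*√103146 (j = √(-415067 + 2483) = √(-412584) = 2*I*√103146 ≈ 642.33*I)
b = 610 (b = -2 + 17*6² = -2 + 17*36 = -2 + 612 = 610)
b - j = 610 - 2*I*√103146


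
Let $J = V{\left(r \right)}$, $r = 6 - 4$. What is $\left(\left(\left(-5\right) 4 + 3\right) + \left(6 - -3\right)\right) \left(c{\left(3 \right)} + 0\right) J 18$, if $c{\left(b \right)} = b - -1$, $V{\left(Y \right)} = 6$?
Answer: $-3456$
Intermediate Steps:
$r = 2$
$J = 6$
$c{\left(b \right)} = 1 + b$ ($c{\left(b \right)} = b + 1 = 1 + b$)
$\left(\left(\left(-5\right) 4 + 3\right) + \left(6 - -3\right)\right) \left(c{\left(3 \right)} + 0\right) J 18 = \left(\left(\left(-5\right) 4 + 3\right) + \left(6 - -3\right)\right) \left(\left(1 + 3\right) + 0\right) 6 \cdot 18 = \left(\left(-20 + 3\right) + \left(6 + 3\right)\right) \left(4 + 0\right) 6 \cdot 18 = \left(-17 + 9\right) 4 \cdot 6 \cdot 18 = \left(-8\right) 4 \cdot 6 \cdot 18 = \left(-32\right) 6 \cdot 18 = \left(-192\right) 18 = -3456$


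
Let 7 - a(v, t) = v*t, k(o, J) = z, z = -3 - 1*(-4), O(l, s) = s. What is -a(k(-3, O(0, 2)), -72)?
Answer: -79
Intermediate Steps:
z = 1 (z = -3 + 4 = 1)
k(o, J) = 1
a(v, t) = 7 - t*v (a(v, t) = 7 - v*t = 7 - t*v)
-a(k(-3, O(0, 2)), -72) = -(7 - 1*(-72)*1) = -(7 + 72) = -1*79 = -79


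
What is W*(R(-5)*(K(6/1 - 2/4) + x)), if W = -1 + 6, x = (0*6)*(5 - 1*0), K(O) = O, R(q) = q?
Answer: -275/2 ≈ -137.50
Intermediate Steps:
x = 0 (x = 0*(5 + 0) = 0*5 = 0)
W = 5
W*(R(-5)*(K(6/1 - 2/4) + x)) = 5*(-5*((6/1 - 2/4) + 0)) = 5*(-5*((6*1 - 2*¼) + 0)) = 5*(-5*((6 - ½) + 0)) = 5*(-5*(11/2 + 0)) = 5*(-5*11/2) = 5*(-55/2) = -275/2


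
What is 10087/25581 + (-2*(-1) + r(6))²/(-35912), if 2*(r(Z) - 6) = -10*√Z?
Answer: 178385005/459332436 + 10*√6/4489 ≈ 0.39381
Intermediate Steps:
r(Z) = 6 - 5*√Z (r(Z) = 6 + (-10*√Z)/2 = 6 - 5*√Z)
10087/25581 + (-2*(-1) + r(6))²/(-35912) = 10087/25581 + (-2*(-1) + (6 - 5*√6))²/(-35912) = 10087*(1/25581) + (2 + (6 - 5*√6))²*(-1/35912) = 10087/25581 + (8 - 5*√6)²*(-1/35912) = 10087/25581 - (8 - 5*√6)²/35912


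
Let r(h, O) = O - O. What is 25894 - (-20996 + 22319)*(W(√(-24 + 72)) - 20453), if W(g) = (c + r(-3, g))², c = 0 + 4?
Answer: 27064045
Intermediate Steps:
r(h, O) = 0
c = 4
W(g) = 16 (W(g) = (4 + 0)² = 4² = 16)
25894 - (-20996 + 22319)*(W(√(-24 + 72)) - 20453) = 25894 - (-20996 + 22319)*(16 - 20453) = 25894 - 1323*(-20437) = 25894 - 1*(-27038151) = 25894 + 27038151 = 27064045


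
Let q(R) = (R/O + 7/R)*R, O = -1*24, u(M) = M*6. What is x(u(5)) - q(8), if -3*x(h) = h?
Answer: -43/3 ≈ -14.333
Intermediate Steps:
u(M) = 6*M
O = -24
x(h) = -h/3
q(R) = R*(7/R - R/24) (q(R) = (R/(-24) + 7/R)*R = (R*(-1/24) + 7/R)*R = (-R/24 + 7/R)*R = (7/R - R/24)*R = R*(7/R - R/24))
x(u(5)) - q(8) = -2*5 - (7 - 1/24*8²) = -⅓*30 - (7 - 1/24*64) = -10 - (7 - 8/3) = -10 - 1*13/3 = -10 - 13/3 = -43/3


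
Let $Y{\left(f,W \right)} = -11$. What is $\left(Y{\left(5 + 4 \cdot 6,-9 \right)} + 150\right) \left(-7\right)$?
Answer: $-973$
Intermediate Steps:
$\left(Y{\left(5 + 4 \cdot 6,-9 \right)} + 150\right) \left(-7\right) = \left(-11 + 150\right) \left(-7\right) = 139 \left(-7\right) = -973$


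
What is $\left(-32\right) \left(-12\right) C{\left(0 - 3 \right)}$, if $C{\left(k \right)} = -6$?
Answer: $-2304$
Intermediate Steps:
$\left(-32\right) \left(-12\right) C{\left(0 - 3 \right)} = \left(-32\right) \left(-12\right) \left(-6\right) = 384 \left(-6\right) = -2304$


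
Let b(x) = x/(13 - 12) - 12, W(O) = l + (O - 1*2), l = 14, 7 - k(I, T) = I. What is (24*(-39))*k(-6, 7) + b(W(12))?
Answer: -12156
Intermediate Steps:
k(I, T) = 7 - I
W(O) = 12 + O (W(O) = 14 + (O - 1*2) = 14 + (O - 2) = 14 + (-2 + O) = 12 + O)
b(x) = -12 + x (b(x) = x/1 - 12 = x*1 - 12 = x - 12 = -12 + x)
(24*(-39))*k(-6, 7) + b(W(12)) = (24*(-39))*(7 - 1*(-6)) + (-12 + (12 + 12)) = -936*(7 + 6) + (-12 + 24) = -936*13 + 12 = -12168 + 12 = -12156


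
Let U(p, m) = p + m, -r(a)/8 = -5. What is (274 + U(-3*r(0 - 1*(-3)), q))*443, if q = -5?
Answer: 66007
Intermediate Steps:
r(a) = 40 (r(a) = -8*(-5) = 40)
U(p, m) = m + p
(274 + U(-3*r(0 - 1*(-3)), q))*443 = (274 + (-5 - 3*40))*443 = (274 + (-5 - 120))*443 = (274 - 125)*443 = 149*443 = 66007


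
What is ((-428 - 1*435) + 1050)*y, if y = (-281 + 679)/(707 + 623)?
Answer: 37213/665 ≈ 55.959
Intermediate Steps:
y = 199/665 (y = 398/1330 = 398*(1/1330) = 199/665 ≈ 0.29925)
((-428 - 1*435) + 1050)*y = ((-428 - 1*435) + 1050)*(199/665) = ((-428 - 435) + 1050)*(199/665) = (-863 + 1050)*(199/665) = 187*(199/665) = 37213/665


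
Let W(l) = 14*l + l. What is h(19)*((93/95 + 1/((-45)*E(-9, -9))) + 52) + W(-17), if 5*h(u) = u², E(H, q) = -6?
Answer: 4819969/1350 ≈ 3570.3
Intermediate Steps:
W(l) = 15*l
h(u) = u²/5
h(19)*((93/95 + 1/((-45)*E(-9, -9))) + 52) + W(-17) = ((⅕)*19²)*((93/95 + 1/(-45*(-6))) + 52) + 15*(-17) = ((⅕)*361)*((93*(1/95) - 1/45*(-⅙)) + 52) - 255 = 361*((93/95 + 1/270) + 52)/5 - 255 = 361*(5041/5130 + 52)/5 - 255 = (361/5)*(271801/5130) - 255 = 5164219/1350 - 255 = 4819969/1350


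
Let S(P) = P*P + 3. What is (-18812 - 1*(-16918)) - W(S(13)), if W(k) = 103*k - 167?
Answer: -19443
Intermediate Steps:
S(P) = 3 + P² (S(P) = P² + 3 = 3 + P²)
W(k) = -167 + 103*k
(-18812 - 1*(-16918)) - W(S(13)) = (-18812 - 1*(-16918)) - (-167 + 103*(3 + 13²)) = (-18812 + 16918) - (-167 + 103*(3 + 169)) = -1894 - (-167 + 103*172) = -1894 - (-167 + 17716) = -1894 - 1*17549 = -1894 - 17549 = -19443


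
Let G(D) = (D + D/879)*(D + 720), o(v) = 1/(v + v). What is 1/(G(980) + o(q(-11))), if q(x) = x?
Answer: 19338/32253759121 ≈ 5.9956e-7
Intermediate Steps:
o(v) = 1/(2*v)
G(D) = 880*D*(720 + D)/879 (G(D) = (D + D*(1/879))*(720 + D) = (D + D/879)*(720 + D) = (880*D/879)*(720 + D) = 880*D*(720 + D)/879)
1/(G(980) + o(q(-11))) = 1/((880/879)*980*(720 + 980) + (½)/(-11)) = 1/((880/879)*980*1700 + (½)*(-1/11)) = 1/(1466080000/879 - 1/22) = 1/(32253759121/19338) = 19338/32253759121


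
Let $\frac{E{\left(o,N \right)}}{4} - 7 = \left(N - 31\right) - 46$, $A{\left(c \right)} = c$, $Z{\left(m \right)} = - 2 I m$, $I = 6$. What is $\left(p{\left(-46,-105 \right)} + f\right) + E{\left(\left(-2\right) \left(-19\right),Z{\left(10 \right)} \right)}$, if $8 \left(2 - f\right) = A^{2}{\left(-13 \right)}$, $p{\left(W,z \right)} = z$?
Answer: $- \frac{7073}{8} \approx -884.13$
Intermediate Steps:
$Z{\left(m \right)} = - 12 m$ ($Z{\left(m \right)} = \left(-2\right) 6 m = - 12 m$)
$f = - \frac{153}{8}$ ($f = 2 - \frac{\left(-13\right)^{2}}{8} = 2 - \frac{169}{8} = - \frac{153}{8} \approx -19.125$)
$E{\left(o,N \right)} = -280 + 4 N$ ($E{\left(o,N \right)} = 28 + 4 \left(\left(N - 31\right) - 46\right) = 28 + 4 \left(\left(-31 + N\right) - 46\right) = 28 + 4 \left(-77 + N\right) = 28 + \left(-308 + 4 N\right) = -280 + 4 N$)
$\left(p{\left(-46,-105 \right)} + f\right) + E{\left(\left(-2\right) \left(-19\right),Z{\left(10 \right)} \right)} = \left(-105 - \frac{153}{8}\right) + \left(-280 + 4 \left(\left(-12\right) 10\right)\right) = - \frac{993}{8} + \left(-280 + 4 \left(-120\right)\right) = - \frac{993}{8} - 760 = - \frac{7073}{8}$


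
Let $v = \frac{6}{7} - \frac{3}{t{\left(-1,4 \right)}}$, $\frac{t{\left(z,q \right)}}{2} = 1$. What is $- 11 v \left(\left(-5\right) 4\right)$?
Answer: $- \frac{990}{7} \approx -141.43$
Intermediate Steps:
$t{\left(z,q \right)} = 2$ ($t{\left(z,q \right)} = 2 \cdot 1 = 2$)
$v = - \frac{9}{14}$ ($v = \frac{6}{7} - \frac{3}{2} = - \frac{9}{14} \approx -0.64286$)
$- 11 v \left(\left(-5\right) 4\right) = - 11 \left(- \frac{9 \left(\left(-5\right) 4\right)}{14}\right) = - 11 \left(\left(- \frac{9}{14}\right) \left(-20\right)\right) = \left(-11\right) \frac{90}{7} = - \frac{990}{7}$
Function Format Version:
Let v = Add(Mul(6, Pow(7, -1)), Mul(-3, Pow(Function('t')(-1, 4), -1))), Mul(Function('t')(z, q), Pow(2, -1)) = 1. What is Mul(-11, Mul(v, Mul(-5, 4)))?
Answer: Rational(-990, 7) ≈ -141.43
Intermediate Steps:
Function('t')(z, q) = 2 (Function('t')(z, q) = Mul(2, 1) = 2)
v = Rational(-9, 14) (v = Add(Mul(6, Pow(7, -1)), Mul(-3, Pow(2, -1))) = Add(Mul(6, Rational(1, 7)), Mul(-3, Rational(1, 2))) = Add(Rational(6, 7), Rational(-3, 2)) = Rational(-9, 14) ≈ -0.64286)
Mul(-11, Mul(v, Mul(-5, 4))) = Mul(-11, Mul(Rational(-9, 14), Mul(-5, 4))) = Mul(-11, Mul(Rational(-9, 14), -20)) = Mul(-11, Rational(90, 7)) = Rational(-990, 7)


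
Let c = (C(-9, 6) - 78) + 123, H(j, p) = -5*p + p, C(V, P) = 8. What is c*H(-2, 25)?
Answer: -5300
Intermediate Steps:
H(j, p) = -4*p
c = 53 (c = (8 - 78) + 123 = -70 + 123 = 53)
c*H(-2, 25) = 53*(-4*25) = 53*(-100) = -5300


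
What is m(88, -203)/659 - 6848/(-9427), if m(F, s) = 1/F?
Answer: 36103513/49699144 ≈ 0.72644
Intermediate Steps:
m(88, -203)/659 - 6848/(-9427) = 1/(88*659) - 6848/(-9427) = (1/88)*(1/659) - 6848*(-1/9427) = 1/57992 + 6848/9427 = 36103513/49699144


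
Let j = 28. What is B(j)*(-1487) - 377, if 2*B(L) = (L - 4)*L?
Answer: -500009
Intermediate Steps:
B(L) = L*(-4 + L)/2 (B(L) = ((L - 4)*L)/2 = ((-4 + L)*L)/2 = (L*(-4 + L))/2 = L*(-4 + L)/2)
B(j)*(-1487) - 377 = ((1/2)*28*(-4 + 28))*(-1487) - 377 = ((1/2)*28*24)*(-1487) - 377 = 336*(-1487) - 377 = -499632 - 377 = -500009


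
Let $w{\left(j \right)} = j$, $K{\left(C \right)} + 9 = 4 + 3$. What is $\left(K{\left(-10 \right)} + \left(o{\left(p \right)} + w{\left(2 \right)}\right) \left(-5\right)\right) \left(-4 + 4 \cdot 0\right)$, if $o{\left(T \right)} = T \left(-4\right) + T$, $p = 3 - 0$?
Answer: $-132$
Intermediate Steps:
$K{\left(C \right)} = -2$ ($K{\left(C \right)} = -9 + \left(4 + 3\right) = -9 + 7 = -2$)
$p = 3$ ($p = 3 + 0 = 3$)
$o{\left(T \right)} = - 3 T$ ($o{\left(T \right)} = - 4 T + T = - 3 T$)
$\left(K{\left(-10 \right)} + \left(o{\left(p \right)} + w{\left(2 \right)}\right) \left(-5\right)\right) \left(-4 + 4 \cdot 0\right) = \left(-2 + \left(\left(-3\right) 3 + 2\right) \left(-5\right)\right) \left(-4 + 4 \cdot 0\right) = \left(-2 + \left(-9 + 2\right) \left(-5\right)\right) \left(-4 + 0\right) = \left(-2 - -35\right) \left(-4\right) = \left(-2 + 35\right) \left(-4\right) = 33 \left(-4\right) = -132$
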